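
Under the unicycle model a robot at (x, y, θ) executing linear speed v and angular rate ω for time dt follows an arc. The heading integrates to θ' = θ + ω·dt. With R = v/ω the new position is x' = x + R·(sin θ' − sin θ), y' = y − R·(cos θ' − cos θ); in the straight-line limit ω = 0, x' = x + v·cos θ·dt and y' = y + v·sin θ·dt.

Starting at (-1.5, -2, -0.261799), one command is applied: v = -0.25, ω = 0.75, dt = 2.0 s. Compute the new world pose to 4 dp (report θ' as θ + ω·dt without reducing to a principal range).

θ' = -0.2618 + 0.75·2.0 = 1.2382
R = v/ω = -0.25/0.75 = -0.3333
x' = -1.5 + -0.3333·(sin 1.2382 − sin -0.2618) = -1.9013
y' = -2 − -0.3333·(cos 1.2382 − cos -0.2618) = -2.2131

(-1.9013, -2.2131, 1.2382)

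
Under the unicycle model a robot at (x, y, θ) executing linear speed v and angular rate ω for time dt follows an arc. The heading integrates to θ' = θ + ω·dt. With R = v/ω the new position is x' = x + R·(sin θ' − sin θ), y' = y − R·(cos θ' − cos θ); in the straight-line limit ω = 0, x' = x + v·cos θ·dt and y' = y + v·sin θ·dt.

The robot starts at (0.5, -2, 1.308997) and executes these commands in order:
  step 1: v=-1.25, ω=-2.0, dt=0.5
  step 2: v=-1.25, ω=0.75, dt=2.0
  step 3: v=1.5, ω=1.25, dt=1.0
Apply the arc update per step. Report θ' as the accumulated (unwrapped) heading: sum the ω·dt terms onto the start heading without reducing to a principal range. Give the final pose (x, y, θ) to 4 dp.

(-2.0935, -3.5019, 3.0590)

step 1: θ'=0.3090 (R=0.6250) → pose (0.0864, -2.4336, 0.3090)
step 2: θ'=1.8090 (R=-1.6667) → pose (-1.0264, -4.4146, 1.8090)
step 3: θ'=3.0590 (R=1.2000) → pose (-2.0935, -3.5019, 3.0590)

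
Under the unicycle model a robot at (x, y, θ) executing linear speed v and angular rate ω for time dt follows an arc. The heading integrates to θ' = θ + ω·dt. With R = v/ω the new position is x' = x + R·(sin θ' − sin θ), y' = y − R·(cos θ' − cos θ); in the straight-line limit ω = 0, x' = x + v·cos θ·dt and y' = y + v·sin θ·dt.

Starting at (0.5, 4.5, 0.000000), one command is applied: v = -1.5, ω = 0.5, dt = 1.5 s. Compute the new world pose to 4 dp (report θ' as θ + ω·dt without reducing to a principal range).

(-1.5449, 3.6951, 0.7500)

θ' = 0.0000 + 0.5·1.5 = 0.7500
R = v/ω = -1.5/0.5 = -3.0000
x' = 0.5 + -3.0000·(sin 0.7500 − sin 0.0000) = -1.5449
y' = 4.5 − -3.0000·(cos 0.7500 − cos 0.0000) = 3.6951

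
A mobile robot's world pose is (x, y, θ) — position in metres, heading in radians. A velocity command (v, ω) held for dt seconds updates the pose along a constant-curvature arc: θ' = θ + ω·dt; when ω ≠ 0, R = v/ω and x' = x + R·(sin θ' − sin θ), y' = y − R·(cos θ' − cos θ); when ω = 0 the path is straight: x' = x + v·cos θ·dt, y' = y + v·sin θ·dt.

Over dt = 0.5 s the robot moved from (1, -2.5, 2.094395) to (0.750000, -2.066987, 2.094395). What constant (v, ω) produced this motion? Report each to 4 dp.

v = 1.0000, ω = 0.0000

Δθ = 2.094395 − 2.094395 = 0.000000
ω = Δθ/dt = 0.000000/0.5 = 0.0000
ω = 0 → v = (Δx·cos θ + Δy·sin θ)/dt = 1.0000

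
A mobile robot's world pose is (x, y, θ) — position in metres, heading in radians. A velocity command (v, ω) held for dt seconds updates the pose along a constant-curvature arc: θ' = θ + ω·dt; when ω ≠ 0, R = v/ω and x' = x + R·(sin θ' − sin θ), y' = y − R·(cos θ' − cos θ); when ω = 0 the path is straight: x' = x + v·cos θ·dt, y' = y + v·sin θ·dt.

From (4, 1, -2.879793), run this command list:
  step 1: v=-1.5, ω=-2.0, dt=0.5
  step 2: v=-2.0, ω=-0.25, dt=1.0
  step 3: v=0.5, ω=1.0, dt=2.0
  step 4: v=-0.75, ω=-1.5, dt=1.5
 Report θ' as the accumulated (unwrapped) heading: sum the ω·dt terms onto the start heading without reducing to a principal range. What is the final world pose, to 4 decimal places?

(6.0505, -0.7974, -4.3798)

step 1: θ'=-3.8798 (R=0.7500) → pose (4.6988, 0.8303, -3.8798)
step 2: θ'=-4.1298 (R=8.0000) → pose (5.9955, -0.6856, -4.1298)
step 3: θ'=-2.1298 (R=0.5000) → pose (5.1541, -0.6955, -2.1298)
step 4: θ'=-4.3798 (R=0.5000) → pose (6.0505, -0.7974, -4.3798)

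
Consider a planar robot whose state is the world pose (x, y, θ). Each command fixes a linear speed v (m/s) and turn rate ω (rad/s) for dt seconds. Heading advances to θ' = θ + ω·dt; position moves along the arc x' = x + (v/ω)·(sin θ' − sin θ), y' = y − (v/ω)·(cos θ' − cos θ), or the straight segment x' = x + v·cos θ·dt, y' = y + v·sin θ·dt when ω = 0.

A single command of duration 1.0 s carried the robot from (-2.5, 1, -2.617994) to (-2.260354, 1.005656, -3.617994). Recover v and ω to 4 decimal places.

v = -0.2500, ω = -1.0000

Δθ = -3.617994 − -2.617994 = -1.000000
ω = Δθ/dt = -1.000000/1.0 = -1.0000
R = Δx/(sin θ' − sin θ) = 0.2500
v = R·ω = 0.2500·-1.0000 = -0.2500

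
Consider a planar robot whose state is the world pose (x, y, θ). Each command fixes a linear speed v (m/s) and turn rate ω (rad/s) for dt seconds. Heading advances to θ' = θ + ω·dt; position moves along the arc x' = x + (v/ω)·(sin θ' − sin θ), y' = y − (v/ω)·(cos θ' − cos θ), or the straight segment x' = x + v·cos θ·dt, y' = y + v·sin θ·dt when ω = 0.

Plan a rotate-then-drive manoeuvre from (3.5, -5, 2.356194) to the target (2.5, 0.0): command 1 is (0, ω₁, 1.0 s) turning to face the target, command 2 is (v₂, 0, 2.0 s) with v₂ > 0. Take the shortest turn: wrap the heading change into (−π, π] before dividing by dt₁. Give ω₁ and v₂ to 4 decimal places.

heading to target = atan2(0−-5, 2.5−3.5) = 1.7682
Δθ = wrap(1.7682 − 2.3562) = -0.5880; ω₁ = Δθ/dt₁ = -0.5880
distance = √((2.5−3.5)² + (0−-5)²) = 5.0990; v₂ = distance/dt₂ = 2.5495

ω₁ = -0.5880, v₂ = 2.5495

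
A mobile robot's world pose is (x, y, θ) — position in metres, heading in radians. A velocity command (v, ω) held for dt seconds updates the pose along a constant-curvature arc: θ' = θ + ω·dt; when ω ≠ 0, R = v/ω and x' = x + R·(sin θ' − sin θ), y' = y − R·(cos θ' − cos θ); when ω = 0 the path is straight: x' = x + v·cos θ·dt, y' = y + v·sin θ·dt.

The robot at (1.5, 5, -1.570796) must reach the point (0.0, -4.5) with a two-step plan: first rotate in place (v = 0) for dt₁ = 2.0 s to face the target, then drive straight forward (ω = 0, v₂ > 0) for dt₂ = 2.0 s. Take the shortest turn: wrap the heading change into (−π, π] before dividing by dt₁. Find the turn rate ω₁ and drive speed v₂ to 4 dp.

ω₁ = -0.0783, v₂ = 4.8088

heading to target = atan2(-4.5−5, 0−1.5) = -1.7274
Δθ = wrap(-1.7274 − -1.5708) = -0.1566; ω₁ = Δθ/dt₁ = -0.0783
distance = √((0−1.5)² + (-4.5−5)²) = 9.6177; v₂ = distance/dt₂ = 4.8088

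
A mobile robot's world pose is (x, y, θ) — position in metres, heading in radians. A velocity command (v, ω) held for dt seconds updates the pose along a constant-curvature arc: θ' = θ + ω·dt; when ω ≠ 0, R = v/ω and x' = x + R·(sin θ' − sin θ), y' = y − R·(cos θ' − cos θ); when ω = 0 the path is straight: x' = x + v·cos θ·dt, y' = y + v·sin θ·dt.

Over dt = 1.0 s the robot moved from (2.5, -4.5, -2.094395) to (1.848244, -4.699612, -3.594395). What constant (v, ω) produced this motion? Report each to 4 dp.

Δθ = -3.594395 − -2.094395 = -1.500000
ω = Δθ/dt = -1.500000/1.0 = -1.5000
R = Δx/(sin θ' − sin θ) = -0.5000
v = R·ω = -0.5000·-1.5000 = 0.7500

v = 0.7500, ω = -1.5000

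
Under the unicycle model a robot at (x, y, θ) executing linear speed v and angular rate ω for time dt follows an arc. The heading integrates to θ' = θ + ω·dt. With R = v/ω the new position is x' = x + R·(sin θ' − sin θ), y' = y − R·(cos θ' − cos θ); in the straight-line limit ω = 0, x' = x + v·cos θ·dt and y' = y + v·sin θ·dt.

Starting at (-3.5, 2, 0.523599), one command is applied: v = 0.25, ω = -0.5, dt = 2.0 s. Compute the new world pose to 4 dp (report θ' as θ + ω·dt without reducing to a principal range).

θ' = 0.5236 + -0.5·2.0 = -0.4764
R = v/ω = 0.25/-0.5 = -0.5000
x' = -3.5 + -0.5000·(sin -0.4764 − sin 0.5236) = -3.0207
y' = 2 − -0.5000·(cos -0.4764 − cos 0.5236) = 2.0113

(-3.0207, 2.0113, -0.4764)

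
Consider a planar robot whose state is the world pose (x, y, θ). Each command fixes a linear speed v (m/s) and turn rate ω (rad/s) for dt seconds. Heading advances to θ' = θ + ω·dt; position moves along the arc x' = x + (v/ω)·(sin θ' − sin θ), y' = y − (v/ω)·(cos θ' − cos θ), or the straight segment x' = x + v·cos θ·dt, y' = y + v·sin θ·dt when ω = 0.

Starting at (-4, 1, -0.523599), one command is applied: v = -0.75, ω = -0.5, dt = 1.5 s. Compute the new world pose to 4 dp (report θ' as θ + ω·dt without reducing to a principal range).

θ' = -0.5236 + -0.5·1.5 = -1.2736
R = v/ω = -0.75/-0.5 = 1.5000
x' = -4 + 1.5000·(sin -1.2736 − sin -0.5236) = -4.6842
y' = 1 − 1.5000·(cos -1.2736 − cos -0.5236) = 1.8598

(-4.6842, 1.8598, -1.2736)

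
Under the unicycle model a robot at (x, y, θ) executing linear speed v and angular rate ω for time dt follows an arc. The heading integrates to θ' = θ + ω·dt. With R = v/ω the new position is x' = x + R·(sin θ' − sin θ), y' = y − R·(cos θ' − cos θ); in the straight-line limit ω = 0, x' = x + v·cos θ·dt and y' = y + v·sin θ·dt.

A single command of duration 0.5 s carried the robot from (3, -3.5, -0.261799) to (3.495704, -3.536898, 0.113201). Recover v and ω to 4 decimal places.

v = 1.0000, ω = 0.7500

Δθ = 0.113201 − -0.261799 = 0.375000
ω = Δθ/dt = 0.375000/0.5 = 0.7500
R = Δx/(sin θ' − sin θ) = 1.3333
v = R·ω = 1.3333·0.7500 = 1.0000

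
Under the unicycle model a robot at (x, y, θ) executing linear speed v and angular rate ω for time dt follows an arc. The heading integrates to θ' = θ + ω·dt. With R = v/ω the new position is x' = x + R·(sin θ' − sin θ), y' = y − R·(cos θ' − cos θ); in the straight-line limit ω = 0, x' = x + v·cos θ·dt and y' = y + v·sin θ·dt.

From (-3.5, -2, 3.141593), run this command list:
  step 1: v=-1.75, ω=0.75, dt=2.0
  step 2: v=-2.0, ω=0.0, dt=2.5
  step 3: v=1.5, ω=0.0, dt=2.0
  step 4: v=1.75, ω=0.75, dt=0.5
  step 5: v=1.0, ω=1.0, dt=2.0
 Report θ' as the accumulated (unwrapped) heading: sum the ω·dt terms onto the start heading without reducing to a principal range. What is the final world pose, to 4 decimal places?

step 1: θ'=4.6416 (R=-2.3333) → pose (-1.1725, 0.1683, 4.6416)
step 2: θ'=4.6416 (straight) → pose (-0.8188, 5.1558, 4.6416)
step 3: θ'=4.6416 (straight) → pose (-1.0310, 2.1633, 4.6416)
step 4: θ'=5.0166 (R=2.3333) → pose (-0.9298, 1.2993, 5.0166)
step 5: θ'=7.0166 (R=1.0000) → pose (0.6937, 0.8559, 7.0166)

(0.6937, 0.8559, 7.0166)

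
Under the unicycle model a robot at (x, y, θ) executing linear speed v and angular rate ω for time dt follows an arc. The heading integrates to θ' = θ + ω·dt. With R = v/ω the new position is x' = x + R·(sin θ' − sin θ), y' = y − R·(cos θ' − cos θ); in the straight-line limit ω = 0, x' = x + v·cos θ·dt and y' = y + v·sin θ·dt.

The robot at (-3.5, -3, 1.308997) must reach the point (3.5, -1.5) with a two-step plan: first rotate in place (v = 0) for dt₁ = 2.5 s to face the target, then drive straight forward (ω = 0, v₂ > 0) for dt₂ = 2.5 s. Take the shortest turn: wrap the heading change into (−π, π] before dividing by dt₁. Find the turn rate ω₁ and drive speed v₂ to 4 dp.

ω₁ = -0.4392, v₂ = 2.8636

heading to target = atan2(-1.5−-3, 3.5−-3.5) = 0.2111
Δθ = wrap(0.2111 − 1.3090) = -1.0979; ω₁ = Δθ/dt₁ = -0.4392
distance = √((3.5−-3.5)² + (-1.5−-3)²) = 7.1589; v₂ = distance/dt₂ = 2.8636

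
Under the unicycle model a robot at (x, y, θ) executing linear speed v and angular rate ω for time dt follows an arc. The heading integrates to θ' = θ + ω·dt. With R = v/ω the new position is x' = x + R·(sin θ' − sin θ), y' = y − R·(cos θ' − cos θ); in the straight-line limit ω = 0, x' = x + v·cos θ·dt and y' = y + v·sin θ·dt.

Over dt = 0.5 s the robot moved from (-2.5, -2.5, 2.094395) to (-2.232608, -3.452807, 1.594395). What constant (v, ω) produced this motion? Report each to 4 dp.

v = -2.0000, ω = -1.0000

Δθ = 1.594395 − 2.094395 = -0.500000
ω = Δθ/dt = -0.500000/0.5 = -1.0000
R = −Δy/(cos θ' − cos θ) = 2.0000
v = R·ω = 2.0000·-1.0000 = -2.0000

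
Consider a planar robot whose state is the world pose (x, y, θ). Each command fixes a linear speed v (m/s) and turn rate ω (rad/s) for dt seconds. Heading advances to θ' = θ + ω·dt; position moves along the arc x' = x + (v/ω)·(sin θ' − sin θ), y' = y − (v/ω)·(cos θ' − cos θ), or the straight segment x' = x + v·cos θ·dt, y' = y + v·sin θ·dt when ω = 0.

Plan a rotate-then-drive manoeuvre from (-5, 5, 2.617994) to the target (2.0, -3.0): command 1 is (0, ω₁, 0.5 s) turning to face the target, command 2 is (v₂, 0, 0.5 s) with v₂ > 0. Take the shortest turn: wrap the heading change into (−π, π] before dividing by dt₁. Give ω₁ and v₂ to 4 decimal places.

heading to target = atan2(-3−5, 2−-5) = -0.8520
Δθ = wrap(-0.8520 − 2.6180) = 2.8132; ω₁ = Δθ/dt₁ = 5.6264
distance = √((2−-5)² + (-3−5)²) = 10.6301; v₂ = distance/dt₂ = 21.2603

ω₁ = 5.6264, v₂ = 21.2603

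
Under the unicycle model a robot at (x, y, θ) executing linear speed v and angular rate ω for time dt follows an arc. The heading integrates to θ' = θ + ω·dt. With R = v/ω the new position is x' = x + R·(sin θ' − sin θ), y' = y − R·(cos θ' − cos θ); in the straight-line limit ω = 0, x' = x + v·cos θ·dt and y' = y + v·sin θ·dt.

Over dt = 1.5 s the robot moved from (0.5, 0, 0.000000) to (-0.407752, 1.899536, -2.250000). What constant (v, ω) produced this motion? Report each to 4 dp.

Δθ = -2.250000 − 0.000000 = -2.250000
ω = Δθ/dt = -2.250000/1.5 = -1.5000
R = −Δy/(cos θ' − cos θ) = 1.1667
v = R·ω = 1.1667·-1.5000 = -1.7500

v = -1.7500, ω = -1.5000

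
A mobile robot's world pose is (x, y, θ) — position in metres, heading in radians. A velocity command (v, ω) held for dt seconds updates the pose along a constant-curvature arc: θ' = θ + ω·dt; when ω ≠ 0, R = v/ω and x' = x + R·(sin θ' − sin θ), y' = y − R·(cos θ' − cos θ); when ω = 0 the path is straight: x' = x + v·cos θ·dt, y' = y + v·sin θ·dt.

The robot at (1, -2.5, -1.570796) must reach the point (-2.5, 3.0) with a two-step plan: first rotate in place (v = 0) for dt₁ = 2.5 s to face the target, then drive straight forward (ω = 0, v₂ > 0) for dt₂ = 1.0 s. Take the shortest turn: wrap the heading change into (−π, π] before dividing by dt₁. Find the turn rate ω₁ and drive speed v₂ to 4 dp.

ω₁ = -1.0299, v₂ = 6.5192

heading to target = atan2(3−-2.5, -2.5−1) = 2.1375
Δθ = wrap(2.1375 − -1.5708) = -2.5749; ω₁ = Δθ/dt₁ = -1.0299
distance = √((-2.5−1)² + (3−-2.5)²) = 6.5192; v₂ = distance/dt₂ = 6.5192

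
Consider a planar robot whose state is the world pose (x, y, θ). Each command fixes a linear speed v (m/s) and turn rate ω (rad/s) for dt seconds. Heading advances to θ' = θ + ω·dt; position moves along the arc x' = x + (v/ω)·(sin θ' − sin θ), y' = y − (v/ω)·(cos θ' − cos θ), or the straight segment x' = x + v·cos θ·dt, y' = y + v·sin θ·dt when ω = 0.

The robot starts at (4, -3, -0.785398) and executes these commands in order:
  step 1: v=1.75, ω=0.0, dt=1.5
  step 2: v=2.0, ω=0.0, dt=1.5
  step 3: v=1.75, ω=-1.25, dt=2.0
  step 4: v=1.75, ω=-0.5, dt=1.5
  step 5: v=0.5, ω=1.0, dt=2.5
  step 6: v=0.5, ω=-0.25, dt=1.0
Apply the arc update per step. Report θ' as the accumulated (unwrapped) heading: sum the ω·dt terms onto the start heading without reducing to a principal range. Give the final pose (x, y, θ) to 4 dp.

(3.6263, -8.9093, -1.7854)

step 1: θ'=-0.7854 (straight) → pose (5.8562, -4.8562, -0.7854)
step 2: θ'=-0.7854 (straight) → pose (7.9775, -6.9775, -0.7854)
step 3: θ'=-3.2854 (R=-1.4000) → pose (6.7869, -9.3530, -3.2854)
step 4: θ'=-4.0354 (R=-3.5000) → pose (4.5604, -8.0817, -4.0354)
step 5: θ'=-1.5354 (R=0.5000) → pose (3.6709, -8.4126, -1.5354)
step 6: θ'=-1.7854 (R=-2.0000) → pose (3.6263, -8.9093, -1.7854)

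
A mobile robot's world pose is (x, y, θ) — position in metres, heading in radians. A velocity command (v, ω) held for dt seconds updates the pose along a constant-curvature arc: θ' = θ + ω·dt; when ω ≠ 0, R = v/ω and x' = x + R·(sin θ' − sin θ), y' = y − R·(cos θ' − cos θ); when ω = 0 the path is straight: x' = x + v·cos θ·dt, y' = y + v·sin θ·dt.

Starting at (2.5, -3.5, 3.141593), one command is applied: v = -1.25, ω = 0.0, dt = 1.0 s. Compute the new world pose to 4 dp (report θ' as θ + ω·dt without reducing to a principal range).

θ' = 3.1416 + 0.0·1.0 = 3.1416
ω = 0 → straight: x' = 2.5 + -1.25·cos(3.1416)·1.0 = 3.7500
y' = -3.5 + -1.25·sin(3.1416)·1.0 = -3.5000

(3.7500, -3.5000, 3.1416)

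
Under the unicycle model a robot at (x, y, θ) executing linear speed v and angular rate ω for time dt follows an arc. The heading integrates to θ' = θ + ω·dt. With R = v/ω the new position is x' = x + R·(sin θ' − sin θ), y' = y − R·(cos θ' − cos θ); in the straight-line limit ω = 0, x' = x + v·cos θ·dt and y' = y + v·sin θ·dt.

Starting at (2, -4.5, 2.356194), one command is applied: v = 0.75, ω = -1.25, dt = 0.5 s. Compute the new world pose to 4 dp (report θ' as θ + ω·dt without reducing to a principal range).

(1.8320, -4.1716, 1.7312)

θ' = 2.3562 + -1.25·0.5 = 1.7312
R = v/ω = 0.75/-1.25 = -0.6000
x' = 2 + -0.6000·(sin 1.7312 − sin 2.3562) = 1.8320
y' = -4.5 − -0.6000·(cos 1.7312 − cos 2.3562) = -4.1716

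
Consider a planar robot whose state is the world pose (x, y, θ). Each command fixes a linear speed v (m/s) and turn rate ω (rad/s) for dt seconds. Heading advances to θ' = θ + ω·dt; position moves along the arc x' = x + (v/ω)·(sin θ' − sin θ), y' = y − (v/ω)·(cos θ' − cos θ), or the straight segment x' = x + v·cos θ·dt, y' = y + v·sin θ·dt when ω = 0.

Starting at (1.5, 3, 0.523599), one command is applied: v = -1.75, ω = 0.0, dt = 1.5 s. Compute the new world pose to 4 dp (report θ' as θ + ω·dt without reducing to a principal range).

(-0.7733, 1.6875, 0.5236)

θ' = 0.5236 + 0.0·1.5 = 0.5236
ω = 0 → straight: x' = 1.5 + -1.75·cos(0.5236)·1.5 = -0.7733
y' = 3 + -1.75·sin(0.5236)·1.5 = 1.6875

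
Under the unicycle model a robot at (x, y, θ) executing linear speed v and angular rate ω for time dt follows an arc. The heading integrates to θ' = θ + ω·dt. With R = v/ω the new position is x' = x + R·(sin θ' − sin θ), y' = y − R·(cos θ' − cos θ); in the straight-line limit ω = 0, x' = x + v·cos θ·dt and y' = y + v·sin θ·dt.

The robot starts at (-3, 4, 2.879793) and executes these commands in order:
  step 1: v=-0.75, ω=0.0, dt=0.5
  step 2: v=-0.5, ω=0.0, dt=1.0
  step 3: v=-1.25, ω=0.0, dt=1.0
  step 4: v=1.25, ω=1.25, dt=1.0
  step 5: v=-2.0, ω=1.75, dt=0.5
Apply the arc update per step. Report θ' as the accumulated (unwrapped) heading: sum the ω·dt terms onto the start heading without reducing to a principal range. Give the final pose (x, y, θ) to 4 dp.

(-1.9012, 3.9925, 5.0048)

step 1: θ'=2.8798 (straight) → pose (-2.6378, 3.9029, 2.8798)
step 2: θ'=2.8798 (straight) → pose (-2.1548, 3.7735, 2.8798)
step 3: θ'=2.8798 (straight) → pose (-0.9474, 3.4500, 2.8798)
step 4: θ'=4.1298 (R=1.0000) → pose (-2.0413, 3.0343, 4.1298)
step 5: θ'=5.0048 (R=-1.1429) → pose (-1.9012, 3.9925, 5.0048)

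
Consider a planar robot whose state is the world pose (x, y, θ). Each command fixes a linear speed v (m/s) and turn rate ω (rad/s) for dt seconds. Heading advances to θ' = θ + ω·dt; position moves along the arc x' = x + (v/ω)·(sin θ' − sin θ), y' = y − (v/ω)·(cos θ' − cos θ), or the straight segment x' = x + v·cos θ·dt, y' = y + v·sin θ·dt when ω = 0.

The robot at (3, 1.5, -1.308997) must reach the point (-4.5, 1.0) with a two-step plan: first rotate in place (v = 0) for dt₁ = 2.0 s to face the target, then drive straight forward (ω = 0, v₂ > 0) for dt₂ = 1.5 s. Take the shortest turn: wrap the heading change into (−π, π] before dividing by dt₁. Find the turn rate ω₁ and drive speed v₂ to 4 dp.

ω₁ = -0.8830, v₂ = 5.0111

heading to target = atan2(1−1.5, -4.5−3) = -3.0750
Δθ = wrap(-3.0750 − -1.3090) = -1.7660; ω₁ = Δθ/dt₁ = -0.8830
distance = √((-4.5−3)² + (1−1.5)²) = 7.5166; v₂ = distance/dt₂ = 5.0111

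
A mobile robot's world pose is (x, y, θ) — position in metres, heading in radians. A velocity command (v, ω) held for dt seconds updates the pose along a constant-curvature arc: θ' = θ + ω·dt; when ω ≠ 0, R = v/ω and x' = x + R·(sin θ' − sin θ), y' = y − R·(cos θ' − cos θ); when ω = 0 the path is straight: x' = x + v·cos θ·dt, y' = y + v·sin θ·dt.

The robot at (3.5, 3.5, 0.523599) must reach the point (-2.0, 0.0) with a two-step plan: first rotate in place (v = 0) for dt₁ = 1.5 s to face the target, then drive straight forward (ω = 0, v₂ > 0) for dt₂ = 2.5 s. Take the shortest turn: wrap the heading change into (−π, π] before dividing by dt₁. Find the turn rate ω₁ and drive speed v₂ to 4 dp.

ω₁ = -2.0656, v₂ = 2.6077

heading to target = atan2(0−3.5, -2−3.5) = -2.5749
Δθ = wrap(-2.5749 − 0.5236) = -3.0985; ω₁ = Δθ/dt₁ = -2.0656
distance = √((-2−3.5)² + (0−3.5)²) = 6.5192; v₂ = distance/dt₂ = 2.6077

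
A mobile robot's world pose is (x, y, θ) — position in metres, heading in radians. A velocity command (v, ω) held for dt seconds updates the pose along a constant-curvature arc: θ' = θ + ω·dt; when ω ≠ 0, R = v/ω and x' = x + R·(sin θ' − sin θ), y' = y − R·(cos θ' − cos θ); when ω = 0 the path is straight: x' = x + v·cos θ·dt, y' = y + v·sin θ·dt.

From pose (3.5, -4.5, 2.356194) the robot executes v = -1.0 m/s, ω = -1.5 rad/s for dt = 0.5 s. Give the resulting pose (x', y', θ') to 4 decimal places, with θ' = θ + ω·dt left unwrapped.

(3.6948, -4.9478, 1.6062)

θ' = 2.3562 + -1.5·0.5 = 1.6062
R = v/ω = -1.0/-1.5 = 0.6667
x' = 3.5 + 0.6667·(sin 1.6062 − sin 2.3562) = 3.6948
y' = -4.5 − 0.6667·(cos 1.6062 − cos 2.3562) = -4.9478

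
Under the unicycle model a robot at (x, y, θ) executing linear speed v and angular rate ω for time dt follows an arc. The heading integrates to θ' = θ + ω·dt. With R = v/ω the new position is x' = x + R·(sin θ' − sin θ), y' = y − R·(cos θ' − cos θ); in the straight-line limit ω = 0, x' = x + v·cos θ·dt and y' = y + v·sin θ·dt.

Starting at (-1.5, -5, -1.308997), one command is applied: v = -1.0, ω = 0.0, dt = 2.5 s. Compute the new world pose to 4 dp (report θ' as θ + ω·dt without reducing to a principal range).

θ' = -1.3090 + 0.0·2.5 = -1.3090
ω = 0 → straight: x' = -1.5 + -1.0·cos(-1.3090)·2.5 = -2.1470
y' = -5 + -1.0·sin(-1.3090)·2.5 = -2.5852

(-2.1470, -2.5852, -1.3090)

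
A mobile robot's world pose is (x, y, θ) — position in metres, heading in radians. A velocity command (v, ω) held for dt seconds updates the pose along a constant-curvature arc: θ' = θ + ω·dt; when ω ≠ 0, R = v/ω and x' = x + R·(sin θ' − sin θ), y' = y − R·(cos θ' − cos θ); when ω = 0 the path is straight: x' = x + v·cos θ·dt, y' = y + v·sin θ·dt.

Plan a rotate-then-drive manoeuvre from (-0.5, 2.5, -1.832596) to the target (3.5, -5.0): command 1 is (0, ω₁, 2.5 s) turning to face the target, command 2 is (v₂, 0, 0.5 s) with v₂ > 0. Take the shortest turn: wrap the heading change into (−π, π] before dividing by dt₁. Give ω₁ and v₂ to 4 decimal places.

heading to target = atan2(-5−2.5, 3.5−-0.5) = -1.0808
Δθ = wrap(-1.0808 − -1.8326) = 0.7518; ω₁ = Δθ/dt₁ = 0.3007
distance = √((3.5−-0.5)² + (-5−2.5)²) = 8.5000; v₂ = distance/dt₂ = 17.0000

ω₁ = 0.3007, v₂ = 17.0000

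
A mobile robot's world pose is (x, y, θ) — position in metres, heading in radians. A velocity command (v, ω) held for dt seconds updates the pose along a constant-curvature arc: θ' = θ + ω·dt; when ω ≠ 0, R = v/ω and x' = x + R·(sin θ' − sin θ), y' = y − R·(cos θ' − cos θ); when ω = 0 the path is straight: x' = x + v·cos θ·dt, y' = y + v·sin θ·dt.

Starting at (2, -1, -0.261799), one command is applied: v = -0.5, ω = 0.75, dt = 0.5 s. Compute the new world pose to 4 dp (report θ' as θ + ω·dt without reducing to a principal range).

θ' = -0.2618 + 0.75·0.5 = 0.1132
R = v/ω = -0.5/0.75 = -0.6667
x' = 2 + -0.6667·(sin 0.1132 − sin -0.2618) = 1.7521
y' = -1 − -0.6667·(cos 0.1132 − cos -0.2618) = -0.9816

(1.7521, -0.9816, 0.1132)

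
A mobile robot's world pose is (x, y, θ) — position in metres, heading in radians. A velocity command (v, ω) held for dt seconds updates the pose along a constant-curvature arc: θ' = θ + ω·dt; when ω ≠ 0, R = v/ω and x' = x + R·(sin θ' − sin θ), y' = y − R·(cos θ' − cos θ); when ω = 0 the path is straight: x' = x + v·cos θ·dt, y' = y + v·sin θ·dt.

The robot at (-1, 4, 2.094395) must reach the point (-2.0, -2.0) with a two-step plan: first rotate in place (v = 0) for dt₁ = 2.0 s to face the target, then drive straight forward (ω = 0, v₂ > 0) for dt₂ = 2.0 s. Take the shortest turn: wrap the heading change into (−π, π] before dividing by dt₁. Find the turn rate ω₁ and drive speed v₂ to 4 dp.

heading to target = atan2(-2−4, -2−-1) = -1.7359
Δθ = wrap(-1.7359 − 2.0944) = 2.4528; ω₁ = Δθ/dt₁ = 1.2264
distance = √((-2−-1)² + (-2−4)²) = 6.0828; v₂ = distance/dt₂ = 3.0414

ω₁ = 1.2264, v₂ = 3.0414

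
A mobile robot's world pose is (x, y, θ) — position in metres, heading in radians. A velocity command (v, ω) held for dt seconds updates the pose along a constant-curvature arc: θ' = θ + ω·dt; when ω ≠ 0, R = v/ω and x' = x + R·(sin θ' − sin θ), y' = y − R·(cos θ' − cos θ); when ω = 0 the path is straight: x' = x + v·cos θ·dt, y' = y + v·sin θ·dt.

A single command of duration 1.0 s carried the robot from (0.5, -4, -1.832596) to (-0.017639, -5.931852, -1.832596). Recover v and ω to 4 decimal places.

Δθ = -1.832596 − -1.832596 = 0.000000
ω = Δθ/dt = 0.000000/1.0 = 0.0000
ω = 0 → v = (Δx·cos θ + Δy·sin θ)/dt = 2.0000

v = 2.0000, ω = 0.0000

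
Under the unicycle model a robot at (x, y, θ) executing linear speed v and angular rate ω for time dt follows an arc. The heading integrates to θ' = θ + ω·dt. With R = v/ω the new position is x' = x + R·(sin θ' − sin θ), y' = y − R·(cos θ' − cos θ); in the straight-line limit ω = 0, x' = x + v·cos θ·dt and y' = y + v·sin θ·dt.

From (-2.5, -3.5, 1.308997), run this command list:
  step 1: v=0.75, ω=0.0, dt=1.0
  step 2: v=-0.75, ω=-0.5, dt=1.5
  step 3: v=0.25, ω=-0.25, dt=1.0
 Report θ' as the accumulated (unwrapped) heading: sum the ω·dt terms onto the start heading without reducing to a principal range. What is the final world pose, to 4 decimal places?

step 1: θ'=1.3090 (straight) → pose (-2.3059, -2.7756, 1.3090)
step 2: θ'=0.5590 (R=1.5000) → pose (-2.9593, -3.6590, 0.5590)
step 3: θ'=0.3090 (R=-1.0000) → pose (-2.7330, -3.5542, 0.3090)

(-2.7330, -3.5542, 0.3090)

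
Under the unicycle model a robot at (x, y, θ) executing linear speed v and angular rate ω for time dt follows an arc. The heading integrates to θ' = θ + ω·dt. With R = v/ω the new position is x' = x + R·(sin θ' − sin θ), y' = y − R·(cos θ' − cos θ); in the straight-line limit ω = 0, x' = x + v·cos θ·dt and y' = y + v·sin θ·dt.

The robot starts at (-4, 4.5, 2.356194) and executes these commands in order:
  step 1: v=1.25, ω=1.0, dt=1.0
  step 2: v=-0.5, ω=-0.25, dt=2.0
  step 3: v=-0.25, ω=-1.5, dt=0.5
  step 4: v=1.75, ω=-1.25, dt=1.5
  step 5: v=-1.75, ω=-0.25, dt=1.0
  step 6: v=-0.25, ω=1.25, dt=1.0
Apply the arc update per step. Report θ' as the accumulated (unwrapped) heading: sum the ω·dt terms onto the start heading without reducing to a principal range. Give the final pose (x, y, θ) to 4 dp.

step 1: θ'=3.3562 (R=1.2500) → pose (-5.1501, 4.8374, 3.3562)
step 2: θ'=2.8562 (R=2.0000) → pose (-4.1611, 4.8024, 2.8562)
step 3: θ'=2.1062 (R=0.1667) → pose (-4.0647, 4.7275, 2.1062)
step 4: θ'=0.2312 (R=-1.4000) → pose (-3.1814, 6.8045, 0.2312)
step 5: θ'=-0.0188 (R=7.0000) → pose (-4.9170, 6.6195, -0.0188)
step 6: θ'=1.2312 (R=-0.2000) → pose (-5.1093, 6.4862, 1.2312)

(-5.1093, 6.4862, 1.2312)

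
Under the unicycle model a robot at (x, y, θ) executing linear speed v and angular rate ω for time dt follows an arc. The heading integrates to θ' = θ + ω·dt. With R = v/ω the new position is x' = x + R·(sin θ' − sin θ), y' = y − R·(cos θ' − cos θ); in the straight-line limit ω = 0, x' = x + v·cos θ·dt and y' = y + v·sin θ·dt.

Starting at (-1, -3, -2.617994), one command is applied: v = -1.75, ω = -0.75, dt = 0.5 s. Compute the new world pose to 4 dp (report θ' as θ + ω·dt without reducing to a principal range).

(-0.1788, -2.7131, -2.9930)

θ' = -2.6180 + -0.75·0.5 = -2.9930
R = v/ω = -1.75/-0.75 = 2.3333
x' = -1 + 2.3333·(sin -2.9930 − sin -2.6180) = -0.1788
y' = -3 − 2.3333·(cos -2.9930 − cos -2.6180) = -2.7131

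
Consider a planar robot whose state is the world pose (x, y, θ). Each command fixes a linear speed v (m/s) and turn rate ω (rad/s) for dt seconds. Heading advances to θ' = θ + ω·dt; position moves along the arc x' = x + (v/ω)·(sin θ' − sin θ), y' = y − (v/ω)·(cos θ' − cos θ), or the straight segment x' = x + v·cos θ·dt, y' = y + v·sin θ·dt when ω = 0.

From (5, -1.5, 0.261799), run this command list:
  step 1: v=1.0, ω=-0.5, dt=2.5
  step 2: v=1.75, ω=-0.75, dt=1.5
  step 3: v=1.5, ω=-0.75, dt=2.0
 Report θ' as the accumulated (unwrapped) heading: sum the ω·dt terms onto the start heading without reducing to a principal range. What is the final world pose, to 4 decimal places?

(4.6161, -5.5690, -3.6132)

step 1: θ'=-0.9882 (R=-2.0000) → pose (7.1877, -2.3315, -0.9882)
step 2: θ'=-2.1132 (R=-2.3333) → pose (7.2377, -4.8197, -2.1132)
step 3: θ'=-3.6132 (R=-2.0000) → pose (4.6161, -5.5690, -3.6132)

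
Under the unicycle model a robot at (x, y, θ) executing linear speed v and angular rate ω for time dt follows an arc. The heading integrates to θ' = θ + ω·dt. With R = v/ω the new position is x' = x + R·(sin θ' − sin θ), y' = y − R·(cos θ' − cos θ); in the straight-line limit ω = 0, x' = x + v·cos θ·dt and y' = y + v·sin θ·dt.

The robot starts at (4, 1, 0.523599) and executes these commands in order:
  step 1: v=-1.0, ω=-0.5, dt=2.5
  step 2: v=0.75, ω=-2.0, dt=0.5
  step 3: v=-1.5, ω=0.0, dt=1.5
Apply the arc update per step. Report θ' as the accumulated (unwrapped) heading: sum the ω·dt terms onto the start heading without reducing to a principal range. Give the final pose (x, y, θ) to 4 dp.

(2.1417, 3.1213, -1.7264)

step 1: θ'=-0.7264 (R=2.0000) → pose (1.6716, 1.2369, -0.7264)
step 2: θ'=-1.7264 (R=-0.3750) → pose (1.7930, 0.8985, -1.7264)
step 3: θ'=-1.7264 (straight) → pose (2.1417, 3.1213, -1.7264)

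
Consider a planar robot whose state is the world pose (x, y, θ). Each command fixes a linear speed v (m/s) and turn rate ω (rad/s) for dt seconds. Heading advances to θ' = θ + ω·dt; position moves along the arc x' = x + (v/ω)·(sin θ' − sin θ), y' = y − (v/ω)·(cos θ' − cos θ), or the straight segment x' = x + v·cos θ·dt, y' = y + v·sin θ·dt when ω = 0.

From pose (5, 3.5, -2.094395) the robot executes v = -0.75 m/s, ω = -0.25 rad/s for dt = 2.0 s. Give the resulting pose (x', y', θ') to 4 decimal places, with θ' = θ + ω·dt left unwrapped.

(6.0372, 4.5620, -2.5944)

θ' = -2.0944 + -0.25·2.0 = -2.5944
R = v/ω = -0.75/-0.25 = 3.0000
x' = 5 + 3.0000·(sin -2.5944 − sin -2.0944) = 6.0372
y' = 3.5 − 3.0000·(cos -2.5944 − cos -2.0944) = 4.5620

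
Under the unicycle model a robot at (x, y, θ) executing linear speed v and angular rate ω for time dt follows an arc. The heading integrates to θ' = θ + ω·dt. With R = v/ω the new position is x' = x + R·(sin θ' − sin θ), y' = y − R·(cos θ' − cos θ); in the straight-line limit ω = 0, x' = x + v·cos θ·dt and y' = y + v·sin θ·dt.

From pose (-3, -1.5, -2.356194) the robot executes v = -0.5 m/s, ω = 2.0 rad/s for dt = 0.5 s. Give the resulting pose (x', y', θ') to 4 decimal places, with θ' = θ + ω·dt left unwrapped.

θ' = -2.3562 + 2.0·0.5 = -1.3562
R = v/ω = -0.5/2.0 = -0.2500
x' = -3 + -0.2500·(sin -1.3562 − sin -2.3562) = -2.9325
y' = -1.5 − -0.2500·(cos -1.3562 − cos -2.3562) = -1.2700

(-2.9325, -1.2700, -1.3562)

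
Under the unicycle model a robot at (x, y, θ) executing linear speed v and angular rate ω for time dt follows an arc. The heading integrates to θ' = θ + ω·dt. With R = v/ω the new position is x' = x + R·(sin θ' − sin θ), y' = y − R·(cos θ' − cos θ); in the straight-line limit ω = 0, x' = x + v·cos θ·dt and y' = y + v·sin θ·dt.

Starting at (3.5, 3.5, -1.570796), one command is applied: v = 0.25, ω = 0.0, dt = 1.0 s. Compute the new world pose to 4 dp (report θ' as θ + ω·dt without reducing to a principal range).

(3.5000, 3.2500, -1.5708)

θ' = -1.5708 + 0.0·1.0 = -1.5708
ω = 0 → straight: x' = 3.5 + 0.25·cos(-1.5708)·1.0 = 3.5000
y' = 3.5 + 0.25·sin(-1.5708)·1.0 = 3.2500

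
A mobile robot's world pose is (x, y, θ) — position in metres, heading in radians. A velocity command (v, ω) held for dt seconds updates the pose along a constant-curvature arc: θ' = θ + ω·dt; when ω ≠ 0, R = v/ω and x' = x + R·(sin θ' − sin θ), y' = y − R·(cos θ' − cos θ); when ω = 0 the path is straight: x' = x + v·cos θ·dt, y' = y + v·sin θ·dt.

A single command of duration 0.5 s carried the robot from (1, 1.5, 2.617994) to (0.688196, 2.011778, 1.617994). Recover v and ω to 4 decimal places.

v = 1.2500, ω = -2.0000

Δθ = 1.617994 − 2.617994 = -1.000000
ω = Δθ/dt = -1.000000/0.5 = -2.0000
R = −Δy/(cos θ' − cos θ) = -0.6250
v = R·ω = -0.6250·-2.0000 = 1.2500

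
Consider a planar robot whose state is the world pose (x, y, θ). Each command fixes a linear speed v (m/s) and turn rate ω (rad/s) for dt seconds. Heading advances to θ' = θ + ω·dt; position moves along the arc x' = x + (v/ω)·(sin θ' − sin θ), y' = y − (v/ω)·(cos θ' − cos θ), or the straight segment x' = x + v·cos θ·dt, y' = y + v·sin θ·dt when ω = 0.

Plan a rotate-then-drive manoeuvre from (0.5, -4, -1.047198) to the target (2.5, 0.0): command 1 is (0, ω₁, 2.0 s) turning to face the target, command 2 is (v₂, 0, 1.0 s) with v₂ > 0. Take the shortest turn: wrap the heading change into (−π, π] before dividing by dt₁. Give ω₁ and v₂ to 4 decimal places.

ω₁ = 1.0772, v₂ = 4.4721

heading to target = atan2(0−-4, 2.5−0.5) = 1.1071
Δθ = wrap(1.1071 − -1.0472) = 2.1543; ω₁ = Δθ/dt₁ = 1.0772
distance = √((2.5−0.5)² + (0−-4)²) = 4.4721; v₂ = distance/dt₂ = 4.4721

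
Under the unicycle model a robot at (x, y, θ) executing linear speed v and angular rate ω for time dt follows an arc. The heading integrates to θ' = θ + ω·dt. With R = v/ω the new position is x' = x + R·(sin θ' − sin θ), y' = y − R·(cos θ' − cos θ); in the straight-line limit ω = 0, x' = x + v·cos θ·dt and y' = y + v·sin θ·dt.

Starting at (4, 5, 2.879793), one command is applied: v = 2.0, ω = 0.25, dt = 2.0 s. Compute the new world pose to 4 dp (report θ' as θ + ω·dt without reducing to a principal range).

(0.0418, 5.0467, 3.3798)

θ' = 2.8798 + 0.25·2.0 = 3.3798
R = v/ω = 2.0/0.25 = 8.0000
x' = 4 + 8.0000·(sin 3.3798 − sin 2.8798) = 0.0418
y' = 5 − 8.0000·(cos 3.3798 − cos 2.8798) = 5.0467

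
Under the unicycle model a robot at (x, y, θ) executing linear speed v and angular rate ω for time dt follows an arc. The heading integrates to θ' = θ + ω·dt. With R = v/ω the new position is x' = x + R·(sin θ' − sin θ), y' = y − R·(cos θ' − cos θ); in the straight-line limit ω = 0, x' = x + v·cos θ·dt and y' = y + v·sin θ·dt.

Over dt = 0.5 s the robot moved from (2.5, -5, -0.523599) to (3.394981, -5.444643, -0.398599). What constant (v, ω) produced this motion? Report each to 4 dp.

v = 2.0000, ω = 0.2500

Δθ = -0.398599 − -0.523599 = 0.125000
ω = Δθ/dt = 0.125000/0.5 = 0.2500
R = Δx/(sin θ' − sin θ) = 8.0000
v = R·ω = 8.0000·0.2500 = 2.0000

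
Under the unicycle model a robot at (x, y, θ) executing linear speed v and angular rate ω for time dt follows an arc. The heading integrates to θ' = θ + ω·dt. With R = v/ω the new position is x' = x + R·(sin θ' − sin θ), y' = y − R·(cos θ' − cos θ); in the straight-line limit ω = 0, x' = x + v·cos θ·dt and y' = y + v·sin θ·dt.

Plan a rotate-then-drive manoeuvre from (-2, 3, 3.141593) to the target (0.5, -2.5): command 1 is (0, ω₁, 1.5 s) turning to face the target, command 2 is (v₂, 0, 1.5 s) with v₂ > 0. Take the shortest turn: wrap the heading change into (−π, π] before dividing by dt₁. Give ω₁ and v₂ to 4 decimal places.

heading to target = atan2(-2.5−3, 0.5−-2) = -1.1442
Δθ = wrap(-1.1442 − 3.1416) = 1.9974; ω₁ = Δθ/dt₁ = 1.3316
distance = √((0.5−-2)² + (-2.5−3)²) = 6.0415; v₂ = distance/dt₂ = 4.0277

ω₁ = 1.3316, v₂ = 4.0277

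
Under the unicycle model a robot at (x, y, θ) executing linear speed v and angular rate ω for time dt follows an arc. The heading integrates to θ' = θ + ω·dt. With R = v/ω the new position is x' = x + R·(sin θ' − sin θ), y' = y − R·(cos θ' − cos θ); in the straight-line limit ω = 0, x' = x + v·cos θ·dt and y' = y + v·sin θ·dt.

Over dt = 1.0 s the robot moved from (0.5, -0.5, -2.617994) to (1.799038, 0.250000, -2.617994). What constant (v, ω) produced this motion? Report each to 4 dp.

Δθ = -2.617994 − -2.617994 = 0.000000
ω = Δθ/dt = 0.000000/1.0 = 0.0000
ω = 0 → v = (Δx·cos θ + Δy·sin θ)/dt = -1.5000

v = -1.5000, ω = 0.0000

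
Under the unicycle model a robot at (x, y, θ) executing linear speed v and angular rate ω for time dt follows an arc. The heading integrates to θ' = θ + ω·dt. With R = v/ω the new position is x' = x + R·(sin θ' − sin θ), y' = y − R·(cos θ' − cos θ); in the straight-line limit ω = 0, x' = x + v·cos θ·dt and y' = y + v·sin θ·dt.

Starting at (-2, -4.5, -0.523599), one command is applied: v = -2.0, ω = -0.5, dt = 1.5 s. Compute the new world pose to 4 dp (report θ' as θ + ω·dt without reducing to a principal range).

(-3.8246, -2.2073, -1.2736)

θ' = -0.5236 + -0.5·1.5 = -1.2736
R = v/ω = -2.0/-0.5 = 4.0000
x' = -2 + 4.0000·(sin -1.2736 − sin -0.5236) = -3.8246
y' = -4.5 − 4.0000·(cos -1.2736 − cos -0.5236) = -2.2073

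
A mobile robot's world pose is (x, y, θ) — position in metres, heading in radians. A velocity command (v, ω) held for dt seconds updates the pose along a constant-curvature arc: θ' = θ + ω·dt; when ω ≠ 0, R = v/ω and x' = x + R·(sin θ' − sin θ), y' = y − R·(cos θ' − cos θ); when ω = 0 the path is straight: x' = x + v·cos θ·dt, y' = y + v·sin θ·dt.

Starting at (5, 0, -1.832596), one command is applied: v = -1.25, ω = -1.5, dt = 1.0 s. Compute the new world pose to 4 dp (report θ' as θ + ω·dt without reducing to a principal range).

(5.9631, 0.6025, -3.3326)

θ' = -1.8326 + -1.5·1.0 = -3.3326
R = v/ω = -1.25/-1.5 = 0.8333
x' = 5 + 0.8333·(sin -3.3326 − sin -1.8326) = 5.9631
y' = 0 − 0.8333·(cos -3.3326 − cos -1.8326) = 0.6025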